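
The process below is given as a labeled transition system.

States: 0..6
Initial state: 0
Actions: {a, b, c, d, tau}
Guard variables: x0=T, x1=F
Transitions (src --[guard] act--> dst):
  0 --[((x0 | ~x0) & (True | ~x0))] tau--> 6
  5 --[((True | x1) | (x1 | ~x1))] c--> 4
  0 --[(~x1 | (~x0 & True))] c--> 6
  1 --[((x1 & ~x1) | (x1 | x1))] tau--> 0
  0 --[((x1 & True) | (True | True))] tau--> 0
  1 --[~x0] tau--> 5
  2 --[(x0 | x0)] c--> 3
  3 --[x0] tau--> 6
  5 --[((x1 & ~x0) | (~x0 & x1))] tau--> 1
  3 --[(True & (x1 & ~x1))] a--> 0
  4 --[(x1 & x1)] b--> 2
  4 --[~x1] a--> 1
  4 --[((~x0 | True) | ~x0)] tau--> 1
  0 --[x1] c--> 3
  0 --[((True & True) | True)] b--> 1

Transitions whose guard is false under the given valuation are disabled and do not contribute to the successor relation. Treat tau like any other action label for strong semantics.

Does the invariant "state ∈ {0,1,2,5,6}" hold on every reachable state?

Allowed set {0,1,2,5,6}
R = {0,1,6}
  0: ✓
  1: ✓
  6: ✓

Answer: INVARIANT HOLDS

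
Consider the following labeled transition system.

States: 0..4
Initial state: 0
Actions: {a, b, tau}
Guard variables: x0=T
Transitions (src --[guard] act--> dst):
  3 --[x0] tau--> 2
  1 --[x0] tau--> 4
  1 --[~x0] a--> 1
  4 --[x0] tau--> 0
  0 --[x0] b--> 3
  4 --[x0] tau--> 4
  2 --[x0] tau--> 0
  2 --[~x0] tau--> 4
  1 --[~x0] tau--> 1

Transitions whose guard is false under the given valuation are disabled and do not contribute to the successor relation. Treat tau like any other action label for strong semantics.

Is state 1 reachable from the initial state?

Answer: UNREACHABLE

Trace:
Guard filter leaves 6 enabled edge(s).
Layer 0: {0}
Layer 1: {3}  cumulative {0,3}
Layer 2: {2}  cumulative {0,2,3}
Reach set: {0,2,3}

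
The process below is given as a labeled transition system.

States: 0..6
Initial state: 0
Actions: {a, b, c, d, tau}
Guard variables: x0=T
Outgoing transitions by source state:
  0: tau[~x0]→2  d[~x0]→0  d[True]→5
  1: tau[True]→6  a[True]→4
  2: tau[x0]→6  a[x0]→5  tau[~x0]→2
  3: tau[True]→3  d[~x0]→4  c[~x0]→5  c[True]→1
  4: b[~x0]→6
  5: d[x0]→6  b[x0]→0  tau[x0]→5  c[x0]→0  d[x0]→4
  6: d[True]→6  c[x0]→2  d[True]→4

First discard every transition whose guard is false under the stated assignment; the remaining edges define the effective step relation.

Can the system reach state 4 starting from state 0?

15 transition(s) survive guard evaluation.
L0 = {0}
L1 = {5}  cumulative {0,5}
L2 = {4,6}  cumulative {0,4,5,6}
L3 = {2}  cumulative {0,2,4,5,6}
Reachable = {0,2,4,5,6}
trace reaching 4: d·d

Answer: REACHABLE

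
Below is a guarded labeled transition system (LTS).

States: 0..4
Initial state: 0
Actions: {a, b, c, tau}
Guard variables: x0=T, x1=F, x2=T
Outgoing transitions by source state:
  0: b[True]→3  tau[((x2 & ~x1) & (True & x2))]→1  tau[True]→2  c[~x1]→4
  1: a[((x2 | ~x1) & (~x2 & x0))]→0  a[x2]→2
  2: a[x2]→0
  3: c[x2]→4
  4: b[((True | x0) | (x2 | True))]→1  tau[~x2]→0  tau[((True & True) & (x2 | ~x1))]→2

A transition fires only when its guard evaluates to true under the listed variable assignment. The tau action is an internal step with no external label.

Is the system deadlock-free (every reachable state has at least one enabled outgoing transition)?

Answer: DEADLOCK-FREE

Analysis:
Reach set: {0,1,2,3,4}
  0: b→3  c→4  tau→1  tau→2  [4 out]
  1: a→2  [1 out]
  2: a→0  [1 out]
  3: c→4  [1 out]
  4: b→1  tau→2  [2 out]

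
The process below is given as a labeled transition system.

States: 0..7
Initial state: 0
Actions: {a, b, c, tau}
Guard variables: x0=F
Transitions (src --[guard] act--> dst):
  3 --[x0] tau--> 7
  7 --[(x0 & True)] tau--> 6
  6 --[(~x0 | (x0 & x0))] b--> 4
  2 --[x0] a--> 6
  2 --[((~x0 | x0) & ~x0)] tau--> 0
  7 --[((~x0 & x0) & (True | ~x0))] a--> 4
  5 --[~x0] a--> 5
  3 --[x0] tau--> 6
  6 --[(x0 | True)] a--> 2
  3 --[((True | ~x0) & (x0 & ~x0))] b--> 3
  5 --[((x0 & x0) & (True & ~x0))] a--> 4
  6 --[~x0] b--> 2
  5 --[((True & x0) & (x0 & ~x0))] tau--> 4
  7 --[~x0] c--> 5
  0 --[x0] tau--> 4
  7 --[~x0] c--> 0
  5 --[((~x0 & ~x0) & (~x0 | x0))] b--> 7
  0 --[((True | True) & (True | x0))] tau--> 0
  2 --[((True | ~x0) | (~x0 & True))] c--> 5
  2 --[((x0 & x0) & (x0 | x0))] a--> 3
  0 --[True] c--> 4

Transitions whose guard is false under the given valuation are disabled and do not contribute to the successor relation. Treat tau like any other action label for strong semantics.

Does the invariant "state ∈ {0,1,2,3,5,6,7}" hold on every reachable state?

Answer: INVARIANT VIOLATED at state 4

Analysis:
Inv-set: {0,1,2,3,5,6,7}
Reachable = {0,4}
  0: ✓
  4: outside
counterexample path to 4: c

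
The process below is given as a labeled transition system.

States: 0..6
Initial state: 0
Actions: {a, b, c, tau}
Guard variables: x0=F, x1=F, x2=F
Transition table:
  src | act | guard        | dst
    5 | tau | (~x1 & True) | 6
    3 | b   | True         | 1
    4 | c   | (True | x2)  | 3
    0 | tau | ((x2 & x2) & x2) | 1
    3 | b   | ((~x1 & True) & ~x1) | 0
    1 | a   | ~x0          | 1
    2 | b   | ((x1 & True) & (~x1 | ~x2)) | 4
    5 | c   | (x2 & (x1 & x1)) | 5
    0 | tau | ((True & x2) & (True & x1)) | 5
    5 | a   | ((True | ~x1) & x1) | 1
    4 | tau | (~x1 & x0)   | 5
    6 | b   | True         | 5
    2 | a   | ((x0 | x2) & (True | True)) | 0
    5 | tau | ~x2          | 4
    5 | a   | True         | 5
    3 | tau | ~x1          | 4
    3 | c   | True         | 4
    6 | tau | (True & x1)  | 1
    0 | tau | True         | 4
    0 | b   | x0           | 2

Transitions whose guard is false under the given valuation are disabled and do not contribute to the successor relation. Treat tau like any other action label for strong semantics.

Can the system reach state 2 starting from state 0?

After dropping false guards: 11 live edges.
Layer 0: {0}
Layer 1: {4}  total {0,4}
Layer 2: {3}  total {0,3,4}
Layer 3: {1}  total {0,1,3,4}
R = {0,1,3,4}

Answer: UNREACHABLE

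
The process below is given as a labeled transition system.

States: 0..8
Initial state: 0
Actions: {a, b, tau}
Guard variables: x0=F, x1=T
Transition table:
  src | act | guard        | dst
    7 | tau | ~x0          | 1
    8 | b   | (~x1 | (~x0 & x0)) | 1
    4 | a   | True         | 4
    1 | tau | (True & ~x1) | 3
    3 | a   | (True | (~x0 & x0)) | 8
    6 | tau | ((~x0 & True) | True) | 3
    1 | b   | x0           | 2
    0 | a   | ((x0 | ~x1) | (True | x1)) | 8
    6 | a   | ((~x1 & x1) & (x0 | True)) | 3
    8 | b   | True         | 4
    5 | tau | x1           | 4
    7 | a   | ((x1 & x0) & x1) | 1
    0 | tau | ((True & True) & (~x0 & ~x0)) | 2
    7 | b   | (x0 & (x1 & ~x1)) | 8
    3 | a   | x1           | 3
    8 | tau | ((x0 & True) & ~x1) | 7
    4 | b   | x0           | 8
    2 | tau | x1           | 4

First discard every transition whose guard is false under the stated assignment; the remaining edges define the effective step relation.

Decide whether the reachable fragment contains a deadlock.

Reachable = {0,2,4,8}
  0: a→8  tau→2  [deg 2]
  2: tau→4  [deg 1]
  4: a→4  [deg 1]
  8: b→4  [deg 1]

Answer: DEADLOCK-FREE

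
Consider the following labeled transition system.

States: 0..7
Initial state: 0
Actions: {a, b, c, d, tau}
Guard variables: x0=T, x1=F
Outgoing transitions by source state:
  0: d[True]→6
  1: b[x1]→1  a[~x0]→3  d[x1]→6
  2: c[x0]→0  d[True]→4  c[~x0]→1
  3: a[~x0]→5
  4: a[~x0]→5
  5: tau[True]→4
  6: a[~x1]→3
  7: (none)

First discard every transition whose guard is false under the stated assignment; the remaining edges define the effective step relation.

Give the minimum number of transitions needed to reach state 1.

Answer: UNREACHABLE

Working:
Breadth-first toward 1:
  L0 = {0}
  L1 = {6}
  L2 = {3}
1 never appears.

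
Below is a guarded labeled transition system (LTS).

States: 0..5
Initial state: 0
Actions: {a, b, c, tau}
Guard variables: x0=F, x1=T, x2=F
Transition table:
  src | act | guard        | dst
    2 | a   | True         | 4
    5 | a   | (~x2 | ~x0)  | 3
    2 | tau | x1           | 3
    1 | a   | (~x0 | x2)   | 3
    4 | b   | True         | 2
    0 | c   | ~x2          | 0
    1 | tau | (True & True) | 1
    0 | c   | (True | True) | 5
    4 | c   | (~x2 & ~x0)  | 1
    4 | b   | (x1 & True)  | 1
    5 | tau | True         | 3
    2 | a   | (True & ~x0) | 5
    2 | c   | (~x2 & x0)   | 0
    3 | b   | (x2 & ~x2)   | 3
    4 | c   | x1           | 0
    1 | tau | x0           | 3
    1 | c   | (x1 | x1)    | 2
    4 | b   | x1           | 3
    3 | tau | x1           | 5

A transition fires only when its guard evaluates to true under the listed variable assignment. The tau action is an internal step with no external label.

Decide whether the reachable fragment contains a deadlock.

Answer: DEADLOCK-FREE

Analysis:
Reachable = {0,3,5}
  0: c→0  c→5  [2 exit(s)]
  3: tau→5  [1 exit(s)]
  5: a→3  tau→3  [2 exit(s)]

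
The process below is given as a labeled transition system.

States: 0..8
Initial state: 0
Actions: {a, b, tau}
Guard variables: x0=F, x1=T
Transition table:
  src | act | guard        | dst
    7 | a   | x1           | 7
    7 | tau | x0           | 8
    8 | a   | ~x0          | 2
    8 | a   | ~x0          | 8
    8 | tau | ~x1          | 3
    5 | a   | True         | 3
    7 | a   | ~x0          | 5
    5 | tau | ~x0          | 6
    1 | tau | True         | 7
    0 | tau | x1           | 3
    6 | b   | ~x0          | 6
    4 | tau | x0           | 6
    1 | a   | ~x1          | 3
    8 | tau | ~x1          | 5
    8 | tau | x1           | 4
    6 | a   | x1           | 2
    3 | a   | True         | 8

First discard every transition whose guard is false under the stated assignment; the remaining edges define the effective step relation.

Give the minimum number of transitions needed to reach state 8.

Answer: 2

Analysis:
Layered search for 8:
  L0 = {0}
  L1 = {3}
  L2 = {8}
8 enters at depth 2; path tau·a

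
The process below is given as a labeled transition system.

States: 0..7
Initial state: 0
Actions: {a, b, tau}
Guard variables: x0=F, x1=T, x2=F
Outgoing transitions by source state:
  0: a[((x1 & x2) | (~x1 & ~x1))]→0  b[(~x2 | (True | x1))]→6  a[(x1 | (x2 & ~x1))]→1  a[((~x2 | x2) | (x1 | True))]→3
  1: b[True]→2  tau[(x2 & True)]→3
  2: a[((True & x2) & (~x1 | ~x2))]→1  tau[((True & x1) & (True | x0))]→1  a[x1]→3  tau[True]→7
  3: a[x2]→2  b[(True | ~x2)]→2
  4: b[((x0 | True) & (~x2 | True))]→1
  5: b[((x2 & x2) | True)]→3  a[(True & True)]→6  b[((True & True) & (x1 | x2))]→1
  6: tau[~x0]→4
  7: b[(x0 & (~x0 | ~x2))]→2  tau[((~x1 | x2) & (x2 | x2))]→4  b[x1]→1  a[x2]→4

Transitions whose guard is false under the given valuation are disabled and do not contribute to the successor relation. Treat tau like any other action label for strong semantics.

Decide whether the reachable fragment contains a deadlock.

Answer: DEADLOCK-FREE

Analysis:
Reachable = {0,1,2,3,4,6,7}
  0: a→1  a→3  b→6  [deg 3]
  1: b→2  [deg 1]
  2: a→3  tau→1  tau→7  [deg 3]
  3: b→2  [deg 1]
  4: b→1  [deg 1]
  6: tau→4  [deg 1]
  7: b→1  [deg 1]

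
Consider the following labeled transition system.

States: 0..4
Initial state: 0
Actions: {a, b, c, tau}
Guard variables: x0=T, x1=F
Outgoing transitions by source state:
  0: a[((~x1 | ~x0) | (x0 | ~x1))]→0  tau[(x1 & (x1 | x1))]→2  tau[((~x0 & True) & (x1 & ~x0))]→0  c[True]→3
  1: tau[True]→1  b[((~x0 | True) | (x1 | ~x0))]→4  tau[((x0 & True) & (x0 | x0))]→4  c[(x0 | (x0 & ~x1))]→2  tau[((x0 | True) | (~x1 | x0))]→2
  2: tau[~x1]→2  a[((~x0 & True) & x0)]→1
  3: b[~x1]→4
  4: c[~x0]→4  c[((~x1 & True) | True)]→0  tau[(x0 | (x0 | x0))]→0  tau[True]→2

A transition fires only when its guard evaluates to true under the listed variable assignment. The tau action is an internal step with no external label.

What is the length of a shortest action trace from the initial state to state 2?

Answer: 3

Working:
Breadth-first toward 2:
  L0 = {0}
  L1 = {3}
  L2 = {4}
  L3 = {2}
first hit 2 at d=3 via c·b·tau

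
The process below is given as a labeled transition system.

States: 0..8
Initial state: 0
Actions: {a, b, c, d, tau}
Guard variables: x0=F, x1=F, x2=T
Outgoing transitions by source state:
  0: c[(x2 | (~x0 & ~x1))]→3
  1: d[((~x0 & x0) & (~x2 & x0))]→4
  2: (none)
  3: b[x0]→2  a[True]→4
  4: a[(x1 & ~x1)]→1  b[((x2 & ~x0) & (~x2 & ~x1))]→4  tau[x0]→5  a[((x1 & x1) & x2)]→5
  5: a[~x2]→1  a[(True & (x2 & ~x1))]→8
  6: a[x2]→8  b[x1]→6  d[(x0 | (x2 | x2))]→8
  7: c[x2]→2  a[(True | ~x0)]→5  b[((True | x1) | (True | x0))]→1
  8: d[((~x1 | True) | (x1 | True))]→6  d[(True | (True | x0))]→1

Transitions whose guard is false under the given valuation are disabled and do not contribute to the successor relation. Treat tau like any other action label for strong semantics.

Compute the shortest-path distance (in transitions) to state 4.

Answer: 2

Analysis:
Breadth-first toward 4:
  depth 0: {0}
  depth 1: {3}
  depth 2: {4}
first hit 4 at d=2 via c·a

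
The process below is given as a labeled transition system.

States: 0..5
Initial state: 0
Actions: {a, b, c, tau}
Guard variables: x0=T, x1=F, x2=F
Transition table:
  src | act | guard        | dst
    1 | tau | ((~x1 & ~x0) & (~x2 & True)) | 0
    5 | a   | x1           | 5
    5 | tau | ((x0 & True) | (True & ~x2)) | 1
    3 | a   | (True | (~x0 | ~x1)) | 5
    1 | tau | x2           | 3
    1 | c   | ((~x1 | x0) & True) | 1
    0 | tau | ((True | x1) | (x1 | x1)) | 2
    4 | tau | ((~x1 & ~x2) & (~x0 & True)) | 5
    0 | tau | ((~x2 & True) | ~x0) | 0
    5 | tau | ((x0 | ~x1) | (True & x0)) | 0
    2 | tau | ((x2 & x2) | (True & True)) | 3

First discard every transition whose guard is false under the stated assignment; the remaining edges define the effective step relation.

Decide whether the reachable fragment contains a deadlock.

Answer: DEADLOCK-FREE

Trace:
Reach set: {0,1,2,3,5}
  0: tau→0  tau→2  [2 exit(s)]
  1: c→1  [1 exit(s)]
  2: tau→3  [1 exit(s)]
  3: a→5  [1 exit(s)]
  5: tau→0  tau→1  [2 exit(s)]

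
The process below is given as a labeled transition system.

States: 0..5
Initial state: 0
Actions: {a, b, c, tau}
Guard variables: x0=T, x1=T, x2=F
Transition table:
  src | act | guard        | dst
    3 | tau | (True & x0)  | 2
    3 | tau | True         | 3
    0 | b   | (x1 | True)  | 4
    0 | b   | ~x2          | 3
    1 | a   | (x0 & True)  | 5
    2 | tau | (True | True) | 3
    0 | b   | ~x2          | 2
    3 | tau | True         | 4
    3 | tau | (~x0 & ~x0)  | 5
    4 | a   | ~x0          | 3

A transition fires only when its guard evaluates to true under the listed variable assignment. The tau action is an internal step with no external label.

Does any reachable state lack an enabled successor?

Answer: DEADLOCK at state 4

Trace:
R = {0,2,3,4}
  0: b→2  b→3  b→4  [3 out]
  2: tau→3  [1 out]
  3: tau→2  tau→3  tau→4  [3 out]
  4: ∅  [STUCK]
Path to 4: b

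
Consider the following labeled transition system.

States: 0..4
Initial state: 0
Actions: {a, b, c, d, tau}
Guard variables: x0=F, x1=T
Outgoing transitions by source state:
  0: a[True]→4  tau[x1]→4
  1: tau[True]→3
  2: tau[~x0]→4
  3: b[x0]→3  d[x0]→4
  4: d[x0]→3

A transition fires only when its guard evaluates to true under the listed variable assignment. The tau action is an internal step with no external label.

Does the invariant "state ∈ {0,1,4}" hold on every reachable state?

Answer: INVARIANT HOLDS

Trace:
Allowed set {0,1,4}
Reachable = {0,4}
  0: safe
  4: safe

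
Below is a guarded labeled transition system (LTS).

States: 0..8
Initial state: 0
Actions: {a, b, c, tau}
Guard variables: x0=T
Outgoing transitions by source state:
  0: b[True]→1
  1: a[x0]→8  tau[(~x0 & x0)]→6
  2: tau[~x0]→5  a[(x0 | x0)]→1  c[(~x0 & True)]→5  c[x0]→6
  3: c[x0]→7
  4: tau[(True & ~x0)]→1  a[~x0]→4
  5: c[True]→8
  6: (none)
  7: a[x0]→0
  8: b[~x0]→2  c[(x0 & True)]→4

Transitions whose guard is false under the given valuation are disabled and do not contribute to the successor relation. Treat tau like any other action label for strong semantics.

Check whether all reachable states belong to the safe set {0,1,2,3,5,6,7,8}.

Answer: INVARIANT VIOLATED at state 4

Trace:
Allowed set {0,1,2,3,5,6,7,8}
R = {0,1,4,8}
  0: ✓
  1: ✓
  4: VIOLATES
  8: ✓
reach 4 via b·a·c — violates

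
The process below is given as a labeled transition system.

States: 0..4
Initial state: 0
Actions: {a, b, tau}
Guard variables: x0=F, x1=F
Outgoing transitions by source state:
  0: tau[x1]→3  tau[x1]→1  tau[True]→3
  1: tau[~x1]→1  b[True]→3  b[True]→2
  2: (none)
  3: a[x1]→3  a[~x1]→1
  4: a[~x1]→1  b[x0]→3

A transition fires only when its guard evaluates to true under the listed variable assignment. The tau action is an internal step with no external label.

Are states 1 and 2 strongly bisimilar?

Answer: NOT BISIMILAR

Trace:
Refine partition for ~:
  round 0: {{0,1,2,3,4}}
  round 1: {{0},{1},{2},{3,4}}
4 equivalence class(es) (converged in 2)
[1]={1}  [2]={2}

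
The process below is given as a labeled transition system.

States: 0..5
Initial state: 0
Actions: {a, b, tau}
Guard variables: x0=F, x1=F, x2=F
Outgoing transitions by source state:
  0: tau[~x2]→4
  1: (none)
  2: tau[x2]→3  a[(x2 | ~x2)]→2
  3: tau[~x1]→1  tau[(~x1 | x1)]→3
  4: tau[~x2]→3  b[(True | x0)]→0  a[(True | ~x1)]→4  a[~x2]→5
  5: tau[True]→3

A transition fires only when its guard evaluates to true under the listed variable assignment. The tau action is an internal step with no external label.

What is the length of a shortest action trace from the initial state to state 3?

Answer: 2

Analysis:
Breadth-first toward 3:
  depth 0: {0}
  depth 1: {4}
  depth 2: {3,5}
depth(3)=2, e.g. tau·tau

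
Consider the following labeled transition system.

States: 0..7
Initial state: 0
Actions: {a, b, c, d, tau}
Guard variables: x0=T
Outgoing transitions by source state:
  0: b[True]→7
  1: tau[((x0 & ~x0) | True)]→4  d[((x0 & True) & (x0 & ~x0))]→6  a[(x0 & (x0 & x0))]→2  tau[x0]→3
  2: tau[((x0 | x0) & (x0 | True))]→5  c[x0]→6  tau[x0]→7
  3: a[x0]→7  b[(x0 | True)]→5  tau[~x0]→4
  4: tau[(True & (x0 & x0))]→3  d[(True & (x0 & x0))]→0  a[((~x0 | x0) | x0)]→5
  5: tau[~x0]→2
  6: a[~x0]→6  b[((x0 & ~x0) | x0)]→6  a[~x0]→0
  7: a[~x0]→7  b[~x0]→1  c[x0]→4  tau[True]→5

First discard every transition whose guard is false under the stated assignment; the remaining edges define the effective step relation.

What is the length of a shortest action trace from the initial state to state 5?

Breadth-first toward 5:
  Layer 0: {0}
  Layer 1: {7}
  Layer 2: {4,5}
5 enters at depth 2; path b·tau

Answer: 2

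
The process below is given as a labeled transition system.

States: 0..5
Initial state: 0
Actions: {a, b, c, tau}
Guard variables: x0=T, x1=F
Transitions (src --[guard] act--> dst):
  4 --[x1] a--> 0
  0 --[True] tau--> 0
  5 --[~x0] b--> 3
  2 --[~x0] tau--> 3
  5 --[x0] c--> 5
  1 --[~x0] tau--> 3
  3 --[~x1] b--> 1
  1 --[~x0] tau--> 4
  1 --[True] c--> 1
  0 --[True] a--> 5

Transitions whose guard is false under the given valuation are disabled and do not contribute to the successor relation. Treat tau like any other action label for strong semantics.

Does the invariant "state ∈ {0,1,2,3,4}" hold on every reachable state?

Allowed set {0,1,2,3,4}
Reach set: {0,5}
  0: ok
  5: VIOLATES
counterexample path to 5: a

Answer: INVARIANT VIOLATED at state 5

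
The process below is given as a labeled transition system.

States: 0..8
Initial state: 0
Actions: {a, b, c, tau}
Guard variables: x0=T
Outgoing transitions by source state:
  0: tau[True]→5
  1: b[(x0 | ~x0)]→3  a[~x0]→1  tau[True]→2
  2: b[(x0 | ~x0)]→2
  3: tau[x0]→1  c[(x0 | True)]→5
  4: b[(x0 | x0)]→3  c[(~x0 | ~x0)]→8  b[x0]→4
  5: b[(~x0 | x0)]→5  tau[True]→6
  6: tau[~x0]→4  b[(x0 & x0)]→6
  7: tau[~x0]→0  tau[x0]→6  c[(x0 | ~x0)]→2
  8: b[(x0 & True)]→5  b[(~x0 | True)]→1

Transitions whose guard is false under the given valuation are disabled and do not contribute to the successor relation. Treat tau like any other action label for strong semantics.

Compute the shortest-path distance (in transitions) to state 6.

BFS to 6:
  Layer 0: {0}
  Layer 1: {5}
  Layer 2: {6}
6 enters at depth 2; path tau·tau

Answer: 2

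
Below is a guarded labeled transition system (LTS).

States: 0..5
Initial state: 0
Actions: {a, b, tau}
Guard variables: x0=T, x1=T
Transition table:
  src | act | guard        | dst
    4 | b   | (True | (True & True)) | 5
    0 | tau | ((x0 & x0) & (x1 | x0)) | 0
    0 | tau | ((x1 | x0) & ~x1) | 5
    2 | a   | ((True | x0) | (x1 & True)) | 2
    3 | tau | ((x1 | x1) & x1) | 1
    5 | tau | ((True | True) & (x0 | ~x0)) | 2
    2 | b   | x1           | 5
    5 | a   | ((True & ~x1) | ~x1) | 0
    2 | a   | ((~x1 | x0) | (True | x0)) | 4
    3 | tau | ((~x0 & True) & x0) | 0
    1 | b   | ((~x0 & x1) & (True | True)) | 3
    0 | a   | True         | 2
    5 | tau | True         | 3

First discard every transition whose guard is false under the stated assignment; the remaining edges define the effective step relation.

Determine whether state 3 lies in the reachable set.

Answer: REACHABLE

Analysis:
Guard filter leaves 9 enabled edge(s).
depth 0: {0}
depth 1: {2}  cumulative {0,2}
depth 2: {4,5}  cumulative {0,2,4,5}
depth 3: {3}  cumulative {0,2,3,4,5}
depth 4: {1}  cumulative {0,1,2,3,4,5}
R = {0,1,2,3,4,5}
trace reaching 3: a·b·tau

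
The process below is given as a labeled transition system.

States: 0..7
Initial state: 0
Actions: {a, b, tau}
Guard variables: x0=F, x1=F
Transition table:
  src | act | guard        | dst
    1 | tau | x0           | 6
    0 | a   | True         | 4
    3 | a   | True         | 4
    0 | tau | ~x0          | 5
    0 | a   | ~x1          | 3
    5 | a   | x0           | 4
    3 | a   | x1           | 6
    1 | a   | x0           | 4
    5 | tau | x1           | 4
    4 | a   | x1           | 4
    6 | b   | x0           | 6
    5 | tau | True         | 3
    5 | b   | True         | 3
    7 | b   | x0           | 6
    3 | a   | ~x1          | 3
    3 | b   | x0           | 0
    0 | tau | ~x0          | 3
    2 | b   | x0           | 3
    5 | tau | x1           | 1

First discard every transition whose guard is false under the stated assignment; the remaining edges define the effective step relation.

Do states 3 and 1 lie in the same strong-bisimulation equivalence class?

Answer: NOT BISIMILAR

Trace:
Bisimulation quotient by refinement:
  P[0] = {{0,1,2,3,4,5,6,7}}
  P[1] = {{0},{1,2,4,6,7},{3},{5}}
Fixed point at round 2; 4 class(es).
[3]={3}  [1]={1,2,4,6,7}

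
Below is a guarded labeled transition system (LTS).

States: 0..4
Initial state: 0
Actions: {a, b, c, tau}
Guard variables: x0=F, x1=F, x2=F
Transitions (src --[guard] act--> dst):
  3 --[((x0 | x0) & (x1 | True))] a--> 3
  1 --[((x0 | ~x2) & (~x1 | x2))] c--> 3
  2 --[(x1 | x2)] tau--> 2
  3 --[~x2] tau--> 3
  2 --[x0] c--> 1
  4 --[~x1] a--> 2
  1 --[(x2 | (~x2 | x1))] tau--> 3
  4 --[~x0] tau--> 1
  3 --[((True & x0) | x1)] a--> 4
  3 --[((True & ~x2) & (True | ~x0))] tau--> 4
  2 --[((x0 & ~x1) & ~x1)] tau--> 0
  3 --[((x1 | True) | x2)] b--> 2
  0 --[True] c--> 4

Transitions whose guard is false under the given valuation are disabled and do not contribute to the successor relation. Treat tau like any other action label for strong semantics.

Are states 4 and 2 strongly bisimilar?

Refine partition for ~:
  π0 = {{0,1,2,3,4}}
  π1 = {{0},{1},{2},{3},{4}}
5 equivalence class(es) (converged in 2)
class of 4: {4}; class of 2: {2}

Answer: NOT BISIMILAR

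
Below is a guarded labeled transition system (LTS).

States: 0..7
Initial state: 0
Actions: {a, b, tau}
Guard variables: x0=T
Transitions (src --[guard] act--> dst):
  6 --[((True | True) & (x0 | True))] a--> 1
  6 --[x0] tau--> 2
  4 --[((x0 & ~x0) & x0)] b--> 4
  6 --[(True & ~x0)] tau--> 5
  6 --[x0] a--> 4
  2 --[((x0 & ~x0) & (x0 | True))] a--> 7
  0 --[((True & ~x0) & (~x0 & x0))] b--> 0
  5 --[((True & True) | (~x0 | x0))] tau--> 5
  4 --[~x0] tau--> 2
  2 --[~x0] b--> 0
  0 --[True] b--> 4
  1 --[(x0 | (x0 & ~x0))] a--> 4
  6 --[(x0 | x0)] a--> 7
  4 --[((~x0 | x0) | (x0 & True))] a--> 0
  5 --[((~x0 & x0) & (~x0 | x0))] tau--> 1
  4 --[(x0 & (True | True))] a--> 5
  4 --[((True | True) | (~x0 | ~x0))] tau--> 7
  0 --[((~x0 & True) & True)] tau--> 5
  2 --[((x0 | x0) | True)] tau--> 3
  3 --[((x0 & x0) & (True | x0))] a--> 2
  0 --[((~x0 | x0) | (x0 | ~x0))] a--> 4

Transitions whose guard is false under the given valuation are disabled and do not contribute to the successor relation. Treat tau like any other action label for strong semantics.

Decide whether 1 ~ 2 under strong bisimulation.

Answer: NOT BISIMILAR

Analysis:
Bisimulation quotient by refinement:
  P[0] = {{0,1,2,3,4,5,6,7}}
  P[1] = {{0},{1,3},{2,5},{4,6},{7}}
  P[2] = {{0},{1},{2},{3},{4},{5},{6},{7}}
Fixed point at round 3; 8 class(es).
[1]={1}  [2]={2}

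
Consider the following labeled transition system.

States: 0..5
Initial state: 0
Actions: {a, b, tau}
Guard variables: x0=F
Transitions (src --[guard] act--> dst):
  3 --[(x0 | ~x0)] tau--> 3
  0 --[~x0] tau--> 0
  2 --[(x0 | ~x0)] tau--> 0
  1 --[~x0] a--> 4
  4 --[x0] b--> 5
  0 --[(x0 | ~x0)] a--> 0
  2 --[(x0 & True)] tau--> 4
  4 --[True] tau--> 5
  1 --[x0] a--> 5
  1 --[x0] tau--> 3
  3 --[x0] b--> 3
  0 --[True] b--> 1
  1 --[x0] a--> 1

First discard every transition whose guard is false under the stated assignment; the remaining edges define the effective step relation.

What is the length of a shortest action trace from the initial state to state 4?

Breadth-first toward 4:
  Layer 0: {0}
  Layer 1: {1}
  Layer 2: {4}
4 enters at depth 2; path b·a

Answer: 2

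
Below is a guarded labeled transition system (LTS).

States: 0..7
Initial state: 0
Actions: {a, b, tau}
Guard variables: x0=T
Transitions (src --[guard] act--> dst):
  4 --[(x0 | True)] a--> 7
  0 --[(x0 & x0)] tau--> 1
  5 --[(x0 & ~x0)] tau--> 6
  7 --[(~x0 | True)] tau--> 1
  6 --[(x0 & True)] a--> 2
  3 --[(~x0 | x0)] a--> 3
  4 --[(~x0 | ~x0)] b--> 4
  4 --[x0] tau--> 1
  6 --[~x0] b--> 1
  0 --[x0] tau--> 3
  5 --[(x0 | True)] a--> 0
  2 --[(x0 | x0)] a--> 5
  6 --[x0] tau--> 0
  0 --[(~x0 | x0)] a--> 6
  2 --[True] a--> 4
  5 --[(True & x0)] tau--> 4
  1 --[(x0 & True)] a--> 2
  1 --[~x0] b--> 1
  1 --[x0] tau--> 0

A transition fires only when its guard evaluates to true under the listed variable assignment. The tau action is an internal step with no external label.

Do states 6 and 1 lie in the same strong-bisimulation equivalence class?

Compute ~ classes (split until stable):
  P[0] = {{0,1,2,3,4,5,6,7}}
  P[1] = {{0,1,4,5,6},{2,3},{7}}
  P[2] = {{0},{1,6},{2},{3},{4},{5},{7}}
stable after 3 split(s): 7 block(s)
6∈{1,6}, 1∈{1,6}

Answer: BISIMILAR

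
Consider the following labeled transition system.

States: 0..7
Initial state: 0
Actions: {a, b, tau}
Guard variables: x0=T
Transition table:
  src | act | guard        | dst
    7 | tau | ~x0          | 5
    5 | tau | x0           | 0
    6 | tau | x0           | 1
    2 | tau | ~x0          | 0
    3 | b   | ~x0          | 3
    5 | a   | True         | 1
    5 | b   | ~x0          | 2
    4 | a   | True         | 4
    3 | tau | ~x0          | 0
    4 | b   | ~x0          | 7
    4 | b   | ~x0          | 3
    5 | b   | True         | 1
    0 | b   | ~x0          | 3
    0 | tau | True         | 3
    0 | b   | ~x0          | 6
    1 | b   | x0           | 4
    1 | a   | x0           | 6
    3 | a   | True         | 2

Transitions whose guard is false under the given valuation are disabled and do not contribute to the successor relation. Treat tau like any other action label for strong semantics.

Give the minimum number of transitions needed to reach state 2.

BFS to 2:
  depth 0: {0}
  depth 1: {3}
  depth 2: {2}
2 enters at depth 2; path tau·a

Answer: 2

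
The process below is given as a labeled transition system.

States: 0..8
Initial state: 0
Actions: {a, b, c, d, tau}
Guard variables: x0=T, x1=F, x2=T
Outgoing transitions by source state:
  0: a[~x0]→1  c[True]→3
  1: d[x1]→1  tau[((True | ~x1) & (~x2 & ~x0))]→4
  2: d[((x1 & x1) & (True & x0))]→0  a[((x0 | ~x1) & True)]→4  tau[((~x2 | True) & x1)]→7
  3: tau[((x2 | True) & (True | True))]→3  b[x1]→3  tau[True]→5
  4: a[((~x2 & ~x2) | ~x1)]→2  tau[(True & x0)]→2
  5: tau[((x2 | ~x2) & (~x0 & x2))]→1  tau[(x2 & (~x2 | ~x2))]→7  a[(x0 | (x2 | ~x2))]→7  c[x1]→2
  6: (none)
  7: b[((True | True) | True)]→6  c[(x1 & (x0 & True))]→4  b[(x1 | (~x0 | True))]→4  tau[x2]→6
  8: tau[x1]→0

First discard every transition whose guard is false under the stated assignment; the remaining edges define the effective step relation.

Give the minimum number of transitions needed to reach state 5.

Layered search for 5:
  depth 0: {0}
  depth 1: {3}
  depth 2: {5}
first hit 5 at d=2 via c·tau

Answer: 2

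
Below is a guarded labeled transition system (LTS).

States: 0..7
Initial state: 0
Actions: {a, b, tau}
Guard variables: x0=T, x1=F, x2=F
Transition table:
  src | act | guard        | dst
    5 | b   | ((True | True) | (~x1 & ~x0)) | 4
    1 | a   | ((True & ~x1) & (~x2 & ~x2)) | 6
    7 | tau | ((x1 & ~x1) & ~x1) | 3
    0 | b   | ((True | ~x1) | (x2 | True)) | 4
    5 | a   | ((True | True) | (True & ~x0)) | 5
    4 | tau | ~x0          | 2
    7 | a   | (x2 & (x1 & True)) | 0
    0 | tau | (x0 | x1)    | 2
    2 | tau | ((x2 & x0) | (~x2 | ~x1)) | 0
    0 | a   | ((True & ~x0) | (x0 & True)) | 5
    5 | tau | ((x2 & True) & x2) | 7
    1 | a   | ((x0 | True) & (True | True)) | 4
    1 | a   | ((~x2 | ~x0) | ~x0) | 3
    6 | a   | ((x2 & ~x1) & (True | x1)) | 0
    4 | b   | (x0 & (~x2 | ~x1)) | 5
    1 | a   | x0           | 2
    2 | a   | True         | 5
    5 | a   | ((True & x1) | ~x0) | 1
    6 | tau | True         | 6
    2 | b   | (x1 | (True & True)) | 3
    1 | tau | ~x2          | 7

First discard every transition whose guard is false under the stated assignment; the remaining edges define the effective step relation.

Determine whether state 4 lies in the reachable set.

Answer: REACHABLE

Working:
15 transition(s) survive guard evaluation.
L0 = {0}
L1 = {2,4,5}  total {0,2,4,5}
L2 = {3}  total {0,2,3,4,5}
Reach set: {0,2,3,4,5}
witness 4: b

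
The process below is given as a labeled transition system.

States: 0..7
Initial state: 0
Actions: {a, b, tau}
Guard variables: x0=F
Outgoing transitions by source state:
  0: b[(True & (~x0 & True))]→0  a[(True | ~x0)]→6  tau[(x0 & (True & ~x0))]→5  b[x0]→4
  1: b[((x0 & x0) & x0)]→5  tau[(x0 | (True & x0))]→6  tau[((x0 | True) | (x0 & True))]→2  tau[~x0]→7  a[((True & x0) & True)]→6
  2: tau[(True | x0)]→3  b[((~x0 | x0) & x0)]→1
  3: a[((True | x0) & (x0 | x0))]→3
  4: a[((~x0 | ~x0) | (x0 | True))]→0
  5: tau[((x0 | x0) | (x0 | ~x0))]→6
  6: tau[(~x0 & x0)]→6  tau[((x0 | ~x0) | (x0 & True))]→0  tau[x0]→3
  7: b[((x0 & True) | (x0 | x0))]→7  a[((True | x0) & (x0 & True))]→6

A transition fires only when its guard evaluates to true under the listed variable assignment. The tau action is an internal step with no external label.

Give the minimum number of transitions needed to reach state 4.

Layered search for 4:
  Layer 0: {0}
  Layer 1: {6}
4 never appears.

Answer: UNREACHABLE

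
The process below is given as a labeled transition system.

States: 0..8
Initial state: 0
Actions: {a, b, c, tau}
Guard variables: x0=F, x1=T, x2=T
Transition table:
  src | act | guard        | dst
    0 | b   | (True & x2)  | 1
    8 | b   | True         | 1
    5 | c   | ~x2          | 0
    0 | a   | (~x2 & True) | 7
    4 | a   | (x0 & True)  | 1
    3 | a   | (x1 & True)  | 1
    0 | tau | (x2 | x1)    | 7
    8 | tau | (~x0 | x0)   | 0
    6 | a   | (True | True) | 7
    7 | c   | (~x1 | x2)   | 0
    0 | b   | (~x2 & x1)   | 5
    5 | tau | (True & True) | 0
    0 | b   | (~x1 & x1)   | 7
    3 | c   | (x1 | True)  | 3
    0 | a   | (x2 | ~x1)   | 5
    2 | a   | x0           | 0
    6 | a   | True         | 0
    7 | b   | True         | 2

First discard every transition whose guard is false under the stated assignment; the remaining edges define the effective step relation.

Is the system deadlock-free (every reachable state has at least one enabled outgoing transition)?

Answer: DEADLOCK at state 1

Analysis:
R = {0,1,2,5,7}
  0: a→5  b→1  tau→7  [3 exit(s)]
  1: ∅  [deadlock]
  2: ∅  [deadlock]
  5: tau→0  [1 exit(s)]
  7: b→2  c→0  [2 exit(s)]
witness 1: b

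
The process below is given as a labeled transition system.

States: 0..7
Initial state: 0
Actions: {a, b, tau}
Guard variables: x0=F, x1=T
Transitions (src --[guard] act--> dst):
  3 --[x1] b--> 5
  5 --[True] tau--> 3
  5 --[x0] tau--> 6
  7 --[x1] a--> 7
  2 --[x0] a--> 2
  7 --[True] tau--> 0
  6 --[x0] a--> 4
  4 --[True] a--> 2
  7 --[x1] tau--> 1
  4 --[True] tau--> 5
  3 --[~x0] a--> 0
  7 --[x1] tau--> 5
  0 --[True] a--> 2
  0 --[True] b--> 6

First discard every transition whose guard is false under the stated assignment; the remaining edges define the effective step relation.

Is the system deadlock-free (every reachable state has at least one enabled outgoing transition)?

R = {0,2,6}
  0: a→2  b→6  [deg 2]
  2: ∅  [STUCK]
  6: ∅  [STUCK]
Path to 2: a

Answer: DEADLOCK at state 2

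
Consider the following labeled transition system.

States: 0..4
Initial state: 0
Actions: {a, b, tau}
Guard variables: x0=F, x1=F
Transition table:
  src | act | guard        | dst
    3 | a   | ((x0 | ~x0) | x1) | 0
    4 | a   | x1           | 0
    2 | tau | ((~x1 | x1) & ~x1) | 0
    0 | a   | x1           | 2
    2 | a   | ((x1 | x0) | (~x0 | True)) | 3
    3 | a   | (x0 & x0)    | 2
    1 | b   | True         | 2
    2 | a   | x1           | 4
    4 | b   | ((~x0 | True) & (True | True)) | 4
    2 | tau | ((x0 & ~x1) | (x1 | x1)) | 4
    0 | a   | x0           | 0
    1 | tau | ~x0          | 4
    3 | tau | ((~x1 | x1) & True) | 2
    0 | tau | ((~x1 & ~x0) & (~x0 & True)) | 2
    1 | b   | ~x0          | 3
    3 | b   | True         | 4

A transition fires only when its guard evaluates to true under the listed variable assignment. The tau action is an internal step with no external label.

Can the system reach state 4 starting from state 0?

Guard filter leaves 10 enabled edge(s).
depth 0: {0}
depth 1: {2}  total {0,2}
depth 2: {3}  total {0,2,3}
depth 3: {4}  total {0,2,3,4}
Reachable = {0,2,3,4}
trace reaching 4: tau·a·b

Answer: REACHABLE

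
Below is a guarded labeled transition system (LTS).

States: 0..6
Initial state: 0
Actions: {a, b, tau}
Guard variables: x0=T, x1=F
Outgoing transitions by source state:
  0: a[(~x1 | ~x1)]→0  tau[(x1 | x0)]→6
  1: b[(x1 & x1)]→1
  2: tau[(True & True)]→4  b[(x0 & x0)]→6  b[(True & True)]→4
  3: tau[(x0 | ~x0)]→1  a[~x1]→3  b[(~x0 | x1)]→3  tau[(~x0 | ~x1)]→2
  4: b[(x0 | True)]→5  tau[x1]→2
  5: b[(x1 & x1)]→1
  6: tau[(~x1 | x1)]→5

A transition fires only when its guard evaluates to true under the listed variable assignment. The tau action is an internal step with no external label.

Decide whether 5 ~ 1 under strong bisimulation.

Refine partition for ~:
  P[0] = {{0,1,2,3,4,5,6}}
  P[1] = {{0,3},{1,5},{2},{4},{6}}
  P[2] = {{0},{1,5},{2},{3},{4},{6}}
Fixed point at round 3; 6 class(es).
class of 5: {1,5}; class of 1: {1,5}

Answer: BISIMILAR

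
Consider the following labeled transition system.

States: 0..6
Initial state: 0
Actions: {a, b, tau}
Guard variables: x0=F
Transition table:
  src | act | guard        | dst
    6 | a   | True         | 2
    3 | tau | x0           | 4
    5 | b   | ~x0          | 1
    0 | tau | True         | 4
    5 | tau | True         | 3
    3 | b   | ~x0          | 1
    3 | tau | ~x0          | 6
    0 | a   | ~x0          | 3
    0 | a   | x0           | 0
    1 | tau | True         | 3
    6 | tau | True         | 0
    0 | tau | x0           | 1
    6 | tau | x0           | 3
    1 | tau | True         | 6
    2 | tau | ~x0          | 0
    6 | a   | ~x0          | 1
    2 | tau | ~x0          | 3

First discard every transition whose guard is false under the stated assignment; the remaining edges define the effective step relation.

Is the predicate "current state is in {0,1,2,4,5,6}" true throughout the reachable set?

Inv-set: {0,1,2,4,5,6}
Reach set: {0,1,2,3,4,6}
  0: ok
  1: ok
  2: ok
  3: ✗ unsafe
  4: ok
  6: ok
counterexample path to 3: a

Answer: INVARIANT VIOLATED at state 3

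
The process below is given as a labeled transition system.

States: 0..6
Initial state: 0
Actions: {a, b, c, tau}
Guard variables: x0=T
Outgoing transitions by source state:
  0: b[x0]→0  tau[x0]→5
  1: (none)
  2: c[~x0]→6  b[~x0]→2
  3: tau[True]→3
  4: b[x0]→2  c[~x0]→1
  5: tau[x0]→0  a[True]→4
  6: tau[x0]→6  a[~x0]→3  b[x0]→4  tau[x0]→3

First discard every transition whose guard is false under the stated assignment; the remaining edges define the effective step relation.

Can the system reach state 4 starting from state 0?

Answer: REACHABLE

Working:
Guard filter leaves 9 enabled edge(s).
depth 0: {0}
depth 1: {5}  cumulative {0,5}
depth 2: {4}  cumulative {0,4,5}
depth 3: {2}  cumulative {0,2,4,5}
Reachable = {0,2,4,5}
witness 4: tau·a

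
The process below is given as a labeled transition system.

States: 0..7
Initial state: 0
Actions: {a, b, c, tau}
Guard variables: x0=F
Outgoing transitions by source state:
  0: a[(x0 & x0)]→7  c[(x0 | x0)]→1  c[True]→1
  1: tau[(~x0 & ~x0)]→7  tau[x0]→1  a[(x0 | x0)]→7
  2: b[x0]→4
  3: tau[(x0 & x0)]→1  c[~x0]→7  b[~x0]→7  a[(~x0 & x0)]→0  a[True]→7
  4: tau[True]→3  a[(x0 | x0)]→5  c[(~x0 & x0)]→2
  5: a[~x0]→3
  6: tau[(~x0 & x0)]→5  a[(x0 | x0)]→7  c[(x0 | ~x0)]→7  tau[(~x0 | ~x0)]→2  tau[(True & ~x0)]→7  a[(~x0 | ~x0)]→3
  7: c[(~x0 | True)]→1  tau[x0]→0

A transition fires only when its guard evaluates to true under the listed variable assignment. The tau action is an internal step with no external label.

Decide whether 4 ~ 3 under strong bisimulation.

Compute ~ classes (split until stable):
  P[0] = {{0,1,2,3,4,5,6,7}}
  P[1] = {{0,7},{1,4},{2},{3},{5},{6}}
  P[2] = {{0,7},{1},{2},{3},{4},{5},{6}}
stable after 3 split(s): 7 block(s)
class of 4: {4}; class of 3: {3}

Answer: NOT BISIMILAR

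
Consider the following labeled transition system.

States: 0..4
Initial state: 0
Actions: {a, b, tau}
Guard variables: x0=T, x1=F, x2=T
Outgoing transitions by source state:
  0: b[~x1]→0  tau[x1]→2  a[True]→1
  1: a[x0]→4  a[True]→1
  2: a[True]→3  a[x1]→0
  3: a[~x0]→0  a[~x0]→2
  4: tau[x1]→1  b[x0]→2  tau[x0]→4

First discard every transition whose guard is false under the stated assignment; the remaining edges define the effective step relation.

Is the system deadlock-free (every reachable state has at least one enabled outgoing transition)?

Answer: DEADLOCK at state 3

Analysis:
Reach set: {0,1,2,3,4}
  0: a→1  b→0  [2 out]
  1: a→1  a→4  [2 out]
  2: a→3  [1 out]
  3: ∅  [deadlock]
  4: b→2  tau→4  [2 out]
witness 3: a·a·b·a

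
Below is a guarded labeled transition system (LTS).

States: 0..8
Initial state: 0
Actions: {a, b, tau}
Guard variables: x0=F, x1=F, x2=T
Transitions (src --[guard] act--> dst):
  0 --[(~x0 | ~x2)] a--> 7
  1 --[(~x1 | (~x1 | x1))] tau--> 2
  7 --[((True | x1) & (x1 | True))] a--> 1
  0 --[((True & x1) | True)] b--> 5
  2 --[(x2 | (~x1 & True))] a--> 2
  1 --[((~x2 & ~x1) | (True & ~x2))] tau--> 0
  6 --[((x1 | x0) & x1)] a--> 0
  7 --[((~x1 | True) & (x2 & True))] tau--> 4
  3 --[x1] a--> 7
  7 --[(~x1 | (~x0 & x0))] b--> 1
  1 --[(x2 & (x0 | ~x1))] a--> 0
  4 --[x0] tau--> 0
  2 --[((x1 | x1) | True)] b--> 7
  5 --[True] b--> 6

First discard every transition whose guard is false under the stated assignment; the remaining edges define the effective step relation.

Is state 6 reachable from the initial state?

Answer: REACHABLE

Analysis:
Guard filter leaves 10 enabled edge(s).
depth 0: {0}
depth 1: {5,7}  now seen {0,5,7}
depth 2: {1,4,6}  now seen {0,1,4,5,6,7}
depth 3: {2}  now seen {0,1,2,4,5,6,7}
R = {0,1,2,4,5,6,7}
witness 6: b·b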